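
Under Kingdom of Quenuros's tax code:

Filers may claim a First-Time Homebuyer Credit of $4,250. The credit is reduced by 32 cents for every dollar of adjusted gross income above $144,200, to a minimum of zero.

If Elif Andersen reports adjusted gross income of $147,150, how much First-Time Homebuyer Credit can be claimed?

$3,306

First-Time Homebuyer Credit: 32% of the $2,950 excess over $144,200 is $944; credit = $4,250 − $944 = $3,306.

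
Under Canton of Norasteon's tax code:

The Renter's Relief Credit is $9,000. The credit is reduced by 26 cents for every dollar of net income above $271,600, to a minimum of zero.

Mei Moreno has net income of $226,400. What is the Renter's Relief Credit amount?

Renter's Relief Credit: $226,400 is at or below the $271,600 threshold, so the full $9,000 applies.

$9,000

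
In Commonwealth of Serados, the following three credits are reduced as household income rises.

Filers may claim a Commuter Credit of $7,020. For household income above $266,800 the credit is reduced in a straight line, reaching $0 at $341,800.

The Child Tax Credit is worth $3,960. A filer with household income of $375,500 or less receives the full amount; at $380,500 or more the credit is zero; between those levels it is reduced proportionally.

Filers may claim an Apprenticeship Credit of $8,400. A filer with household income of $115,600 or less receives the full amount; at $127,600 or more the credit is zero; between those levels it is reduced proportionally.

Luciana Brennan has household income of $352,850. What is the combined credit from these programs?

$3,960

Commuter Credit: $352,850 is at or above $341,800, so the credit is $0.
Child Tax Credit: $352,850 is at or below the $375,500 threshold, so the full $3,960 applies.
Apprenticeship Credit: $352,850 is at or above $127,600, so the credit is $0.
Total: $0 + $3,960 + $0 = $3,960.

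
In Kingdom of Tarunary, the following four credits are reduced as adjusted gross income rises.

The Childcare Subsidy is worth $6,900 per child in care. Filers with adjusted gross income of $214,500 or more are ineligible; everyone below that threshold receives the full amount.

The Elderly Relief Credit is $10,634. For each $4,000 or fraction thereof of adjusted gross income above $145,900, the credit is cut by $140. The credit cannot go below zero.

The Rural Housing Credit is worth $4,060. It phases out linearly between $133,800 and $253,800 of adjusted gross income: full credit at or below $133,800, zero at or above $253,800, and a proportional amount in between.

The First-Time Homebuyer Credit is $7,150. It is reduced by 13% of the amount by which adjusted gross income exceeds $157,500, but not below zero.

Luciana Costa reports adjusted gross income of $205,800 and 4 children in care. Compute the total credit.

Childcare Subsidy: base = 4 × $6,900 = $27,600. $205,800 is below the $214,500 cutoff, so the full $27,600 applies.
Elderly Relief Credit: income exceeds $145,900 by $59,900, which is 15 full-or-partial $4,000 increments; reduction = 15 × $140 = $2,100, leaving $8,534.
Rural Housing Credit: $205,800 is $72,000 into a $120,000 phase-out range, leaving 48,000/120,000 of the credit: $4,060 × 48,000/120,000 = $1,624.
First-Time Homebuyer Credit: 13% of the $48,300 excess over $157,500 is $6,279; credit = $7,150 − $6,279 = $871.
Total: $27,600 + $8,534 + $1,624 + $871 = $38,629.

$38,629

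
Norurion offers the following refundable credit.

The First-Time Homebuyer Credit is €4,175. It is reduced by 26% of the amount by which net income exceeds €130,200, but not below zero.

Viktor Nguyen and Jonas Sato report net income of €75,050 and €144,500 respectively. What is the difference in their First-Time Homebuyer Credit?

Viktor (€75,050): First-Time Homebuyer Credit: €75,050 is at or below the €130,200 threshold, so the full €4,175 applies.
Jonas (€144,500): First-Time Homebuyer Credit: 26% of the €14,300 excess over €130,200 is €3,718; credit = €4,175 − €3,718 = €457.
Difference: |€4,175 − €457| = €3,718.

€3,718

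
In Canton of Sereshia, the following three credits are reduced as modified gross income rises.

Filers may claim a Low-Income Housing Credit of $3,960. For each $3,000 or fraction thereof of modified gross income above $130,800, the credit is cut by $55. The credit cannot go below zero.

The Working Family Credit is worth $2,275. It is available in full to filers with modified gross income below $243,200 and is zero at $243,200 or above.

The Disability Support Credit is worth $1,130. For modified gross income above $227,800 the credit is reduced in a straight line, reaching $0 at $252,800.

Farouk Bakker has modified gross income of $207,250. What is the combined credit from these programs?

$5,935

Low-Income Housing Credit: income exceeds $130,800 by $76,450, which is 26 full-or-partial $3,000 increments; reduction = 26 × $55 = $1,430, leaving $2,530.
Working Family Credit: $207,250 is below the $243,200 cutoff, so the full $2,275 applies.
Disability Support Credit: $207,250 is at or below the $227,800 threshold, so the full $1,130 applies.
Total: $2,530 + $2,275 + $1,130 = $5,935.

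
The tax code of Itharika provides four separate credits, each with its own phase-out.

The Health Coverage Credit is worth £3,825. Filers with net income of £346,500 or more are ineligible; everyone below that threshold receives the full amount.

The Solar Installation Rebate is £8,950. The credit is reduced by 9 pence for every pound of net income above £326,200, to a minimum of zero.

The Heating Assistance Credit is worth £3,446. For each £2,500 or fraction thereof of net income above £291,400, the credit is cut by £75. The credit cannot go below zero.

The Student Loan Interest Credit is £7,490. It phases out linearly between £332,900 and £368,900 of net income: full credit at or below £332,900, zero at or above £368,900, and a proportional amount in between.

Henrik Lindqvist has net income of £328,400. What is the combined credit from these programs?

£22,388

Health Coverage Credit: £328,400 is below the £346,500 cutoff, so the full £3,825 applies.
Solar Installation Rebate: 9% of the £2,200 excess over £326,200 is £198; credit = £8,950 − £198 = £8,752.
Heating Assistance Credit: income exceeds £291,400 by £37,000, which is 15 full-or-partial £2,500 increments; reduction = 15 × £75 = £1,125, leaving £2,321.
Student Loan Interest Credit: £328,400 is at or below the £332,900 threshold, so the full £7,490 applies.
Total: £3,825 + £8,752 + £2,321 + £7,490 = £22,388.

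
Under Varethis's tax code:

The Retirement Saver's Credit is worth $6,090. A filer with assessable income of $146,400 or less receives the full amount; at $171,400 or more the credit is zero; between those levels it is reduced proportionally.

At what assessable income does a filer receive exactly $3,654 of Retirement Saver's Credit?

$156,400

$3,654 is 3,654/6,090 of the full $6,090, so 2,436/6,090 of the $25,000 range has been used: income = $146,400 + $25,000 × 2,436/6,090 = $156,400.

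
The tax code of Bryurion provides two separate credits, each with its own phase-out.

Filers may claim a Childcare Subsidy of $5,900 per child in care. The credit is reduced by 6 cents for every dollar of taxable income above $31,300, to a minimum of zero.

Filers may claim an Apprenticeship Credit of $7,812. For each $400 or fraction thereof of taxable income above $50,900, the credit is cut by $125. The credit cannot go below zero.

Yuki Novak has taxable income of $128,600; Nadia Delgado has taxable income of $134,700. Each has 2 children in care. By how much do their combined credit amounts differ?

Yuki ($128,600): Childcare Subsidy: base = 2 × $5,900 = $11,800. 6% of the $97,300 excess over $31,300 is $5,838; credit = $11,800 − $5,838 = $5,962. Apprenticeship Credit: income exceeds $50,900 by $77,700 → 195 increments × $125 = $24,375 ≥ base, so the credit is $0. total $5,962 + $0 = $5,962
Nadia ($134,700): Childcare Subsidy: base = 2 × $5,900 = $11,800. 6% of the $103,400 excess over $31,300 is $6,204; credit = $11,800 − $6,204 = $5,596. Apprenticeship Credit: income exceeds $50,900 by $83,800 → 210 increments × $125 = $26,250 ≥ base, so the credit is $0. total $5,596 + $0 = $5,596
Difference: |$5,962 − $5,596| = $366.

$366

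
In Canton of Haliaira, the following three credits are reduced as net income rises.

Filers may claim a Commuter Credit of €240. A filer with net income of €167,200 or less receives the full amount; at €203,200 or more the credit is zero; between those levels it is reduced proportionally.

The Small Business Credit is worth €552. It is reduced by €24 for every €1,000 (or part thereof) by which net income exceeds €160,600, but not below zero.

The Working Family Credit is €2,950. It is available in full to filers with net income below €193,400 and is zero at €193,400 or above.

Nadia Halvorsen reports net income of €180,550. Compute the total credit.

€3,173

Commuter Credit: €180,550 is €13,350 into a €36,000 phase-out range, leaving 22,650/36,000 of the credit: €240 × 22,650/36,000 = €151.
Small Business Credit: income exceeds €160,600 by €19,950, which is 20 full-or-partial €1,000 increments; reduction = 20 × €24 = €480, leaving €72.
Working Family Credit: €180,550 is below the €193,400 cutoff, so the full €2,950 applies.
Total: €151 + €72 + €2,950 = €3,173.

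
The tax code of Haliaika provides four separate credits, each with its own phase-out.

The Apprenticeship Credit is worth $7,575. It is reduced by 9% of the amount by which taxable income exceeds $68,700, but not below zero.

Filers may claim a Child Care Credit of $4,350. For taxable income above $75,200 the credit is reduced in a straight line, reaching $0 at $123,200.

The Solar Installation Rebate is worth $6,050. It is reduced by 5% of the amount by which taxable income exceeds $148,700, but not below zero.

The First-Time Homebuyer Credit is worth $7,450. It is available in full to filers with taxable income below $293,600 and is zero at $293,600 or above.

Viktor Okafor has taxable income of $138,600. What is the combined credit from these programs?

$14,784

Apprenticeship Credit: 9% of the $69,900 excess over $68,700 is $6,291; credit = $7,575 − $6,291 = $1,284.
Child Care Credit: $138,600 is at or above $123,200, so the credit is $0.
Solar Installation Rebate: $138,600 is at or below the $148,700 threshold, so the full $6,050 applies.
First-Time Homebuyer Credit: $138,600 is below the $293,600 cutoff, so the full $7,450 applies.
Total: $1,284 + $0 + $6,050 + $7,450 = $14,784.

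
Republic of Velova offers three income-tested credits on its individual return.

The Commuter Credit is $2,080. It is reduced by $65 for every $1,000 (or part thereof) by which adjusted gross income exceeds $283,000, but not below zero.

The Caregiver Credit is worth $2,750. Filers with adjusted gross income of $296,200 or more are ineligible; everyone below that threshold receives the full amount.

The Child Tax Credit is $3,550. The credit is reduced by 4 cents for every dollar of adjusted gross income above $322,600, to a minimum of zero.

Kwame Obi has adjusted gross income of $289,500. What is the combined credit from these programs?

$7,925

Commuter Credit: income exceeds $283,000 by $6,500, which is 7 full-or-partial $1,000 increments; reduction = 7 × $65 = $455, leaving $1,625.
Caregiver Credit: $289,500 is below the $296,200 cutoff, so the full $2,750 applies.
Child Tax Credit: $289,500 is at or below the $322,600 threshold, so the full $3,550 applies.
Total: $1,625 + $2,750 + $3,550 = $7,925.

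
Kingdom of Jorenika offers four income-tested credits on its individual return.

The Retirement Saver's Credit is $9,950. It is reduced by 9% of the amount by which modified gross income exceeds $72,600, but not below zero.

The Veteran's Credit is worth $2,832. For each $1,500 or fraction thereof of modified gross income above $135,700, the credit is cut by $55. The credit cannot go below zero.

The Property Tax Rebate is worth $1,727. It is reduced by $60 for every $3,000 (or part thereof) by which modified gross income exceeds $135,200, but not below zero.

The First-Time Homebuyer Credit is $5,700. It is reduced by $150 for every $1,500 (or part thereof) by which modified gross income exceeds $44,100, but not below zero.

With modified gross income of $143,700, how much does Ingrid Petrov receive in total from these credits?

Retirement Saver's Credit: 9% of the $71,100 excess over $72,600 is $6,399; credit = $9,950 − $6,399 = $3,551.
Veteran's Credit: income exceeds $135,700 by $8,000, which is 6 full-or-partial $1,500 increments; reduction = 6 × $55 = $330, leaving $2,502.
Property Tax Rebate: income exceeds $135,200 by $8,500, which is 3 full-or-partial $3,000 increments; reduction = 3 × $60 = $180, leaving $1,547.
First-Time Homebuyer Credit: income exceeds $44,100 by $99,600 → 67 increments × $150 = $10,050 ≥ base, so the credit is $0.
Total: $3,551 + $2,502 + $1,547 + $0 = $7,600.

$7,600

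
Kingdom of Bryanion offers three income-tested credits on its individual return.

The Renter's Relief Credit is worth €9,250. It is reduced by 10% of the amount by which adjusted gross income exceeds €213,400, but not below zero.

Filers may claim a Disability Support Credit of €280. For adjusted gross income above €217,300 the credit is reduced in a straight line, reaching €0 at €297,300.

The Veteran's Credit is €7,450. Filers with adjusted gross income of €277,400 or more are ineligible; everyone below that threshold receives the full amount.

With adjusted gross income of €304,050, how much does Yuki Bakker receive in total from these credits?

€185

Renter's Relief Credit: 10% of the €90,650 excess over €213,400 is €9,065; credit = €9,250 − €9,065 = €185.
Disability Support Credit: €304,050 is at or above €297,300, so the credit is €0.
Veteran's Credit: €304,050 meets or exceeds the €277,400 cutoff, so the credit is €0.
Total: €185 + €0 + €0 = €185.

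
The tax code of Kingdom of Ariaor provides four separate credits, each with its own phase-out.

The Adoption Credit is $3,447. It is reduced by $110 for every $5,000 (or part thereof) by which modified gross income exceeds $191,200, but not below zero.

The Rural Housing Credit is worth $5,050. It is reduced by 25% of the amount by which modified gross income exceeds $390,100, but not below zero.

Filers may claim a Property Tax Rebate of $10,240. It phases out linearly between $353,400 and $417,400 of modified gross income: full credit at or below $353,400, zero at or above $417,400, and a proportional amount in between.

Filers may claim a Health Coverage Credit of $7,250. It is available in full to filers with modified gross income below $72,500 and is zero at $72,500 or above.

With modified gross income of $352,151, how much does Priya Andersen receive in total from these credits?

Adoption Credit: income exceeds $191,200 by $160,951 → 33 increments × $110 = $3,630 ≥ base, so the credit is $0.
Rural Housing Credit: $352,151 is at or below the $390,100 threshold, so the full $5,050 applies.
Property Tax Rebate: $352,151 is at or below the $353,400 threshold, so the full $10,240 applies.
Health Coverage Credit: $352,151 meets or exceeds the $72,500 cutoff, so the credit is $0.
Total: $0 + $5,050 + $10,240 + $0 = $15,290.

$15,290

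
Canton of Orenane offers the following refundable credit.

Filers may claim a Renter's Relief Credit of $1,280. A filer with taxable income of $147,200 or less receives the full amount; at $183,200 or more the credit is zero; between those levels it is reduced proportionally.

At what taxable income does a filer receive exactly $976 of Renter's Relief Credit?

$155,750

$976 is 976/1,280 of the full $1,280, so 304/1,280 of the $36,000 range has been used: income = $147,200 + $36,000 × 304/1,280 = $155,750.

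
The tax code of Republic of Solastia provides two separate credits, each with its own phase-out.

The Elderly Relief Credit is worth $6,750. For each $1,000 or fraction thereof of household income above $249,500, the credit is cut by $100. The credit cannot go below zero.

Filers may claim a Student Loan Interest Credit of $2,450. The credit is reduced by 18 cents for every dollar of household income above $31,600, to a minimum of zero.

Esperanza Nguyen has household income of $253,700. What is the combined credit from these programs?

$6,250

Elderly Relief Credit: income exceeds $249,500 by $4,200, which is 5 full-or-partial $1,000 increments; reduction = 5 × $100 = $500, leaving $6,250.
Student Loan Interest Credit: 18% of the $222,100 excess over $31,600 is $39,978 ≥ base, so the credit is $0.
Total: $6,250 + $0 = $6,250.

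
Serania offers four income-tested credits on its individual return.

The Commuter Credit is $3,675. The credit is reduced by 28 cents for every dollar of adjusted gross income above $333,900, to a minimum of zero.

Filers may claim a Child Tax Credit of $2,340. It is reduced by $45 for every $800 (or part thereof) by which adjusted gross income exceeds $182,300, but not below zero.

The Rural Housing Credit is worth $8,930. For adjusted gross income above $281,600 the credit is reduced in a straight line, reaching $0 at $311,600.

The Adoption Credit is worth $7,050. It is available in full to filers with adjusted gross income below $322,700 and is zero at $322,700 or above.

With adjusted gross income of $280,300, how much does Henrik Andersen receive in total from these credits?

Commuter Credit: $280,300 is at or below the $333,900 threshold, so the full $3,675 applies.
Child Tax Credit: income exceeds $182,300 by $98,000 → 123 increments × $45 = $5,535 ≥ base, so the credit is $0.
Rural Housing Credit: $280,300 is at or below the $281,600 threshold, so the full $8,930 applies.
Adoption Credit: $280,300 is below the $322,700 cutoff, so the full $7,050 applies.
Total: $3,675 + $0 + $8,930 + $7,050 = $19,655.

$19,655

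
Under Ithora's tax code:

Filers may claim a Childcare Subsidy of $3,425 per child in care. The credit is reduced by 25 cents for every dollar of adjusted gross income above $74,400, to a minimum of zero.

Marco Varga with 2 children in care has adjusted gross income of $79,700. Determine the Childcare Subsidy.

$5,525

Childcare Subsidy: base = 2 × $3,425 = $6,850. 25% of the $5,300 excess over $74,400 is $1,325; credit = $6,850 − $1,325 = $5,525.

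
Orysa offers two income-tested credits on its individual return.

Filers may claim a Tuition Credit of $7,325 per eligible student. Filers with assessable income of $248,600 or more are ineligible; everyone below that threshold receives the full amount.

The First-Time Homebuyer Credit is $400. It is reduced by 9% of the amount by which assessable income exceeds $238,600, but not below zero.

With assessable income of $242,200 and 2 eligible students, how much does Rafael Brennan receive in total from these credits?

$14,726

Tuition Credit: base = 2 × $7,325 = $14,650. $242,200 is below the $248,600 cutoff, so the full $14,650 applies.
First-Time Homebuyer Credit: 9% of the $3,600 excess over $238,600 is $324; credit = $400 − $324 = $76.
Total: $14,650 + $76 = $14,726.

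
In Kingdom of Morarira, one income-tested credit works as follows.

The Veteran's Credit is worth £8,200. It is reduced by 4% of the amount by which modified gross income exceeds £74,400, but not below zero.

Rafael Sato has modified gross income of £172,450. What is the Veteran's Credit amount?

Veteran's Credit: 4% of the £98,050 excess over £74,400 is £3,922; credit = £8,200 − £3,922 = £4,278.

£4,278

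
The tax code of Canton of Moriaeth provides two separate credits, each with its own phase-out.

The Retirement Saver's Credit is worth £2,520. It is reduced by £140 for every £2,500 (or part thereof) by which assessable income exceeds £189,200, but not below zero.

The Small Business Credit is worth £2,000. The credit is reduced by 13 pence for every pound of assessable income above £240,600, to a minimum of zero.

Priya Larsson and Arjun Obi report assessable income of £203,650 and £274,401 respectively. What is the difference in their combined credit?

Priya (£203,650): Retirement Saver's Credit: income exceeds £189,200 by £14,450, which is 6 full-or-partial £2,500 increments; reduction = 6 × £140 = £840, leaving £1,680. Small Business Credit: £203,650 is at or below the £240,600 threshold, so the full £2,000 applies. total £1,680 + £2,000 = £3,680
Arjun (£274,401): Retirement Saver's Credit: income exceeds £189,200 by £85,201 → 35 increments × £140 = £4,900 ≥ base, so the credit is £0. Small Business Credit: 13% of the £33,801 excess over £240,600 is £4,394.13 ≥ base, so the credit is £0. total £0 + £0 = £0
Difference: |£3,680 − £0| = £3,680.

£3,680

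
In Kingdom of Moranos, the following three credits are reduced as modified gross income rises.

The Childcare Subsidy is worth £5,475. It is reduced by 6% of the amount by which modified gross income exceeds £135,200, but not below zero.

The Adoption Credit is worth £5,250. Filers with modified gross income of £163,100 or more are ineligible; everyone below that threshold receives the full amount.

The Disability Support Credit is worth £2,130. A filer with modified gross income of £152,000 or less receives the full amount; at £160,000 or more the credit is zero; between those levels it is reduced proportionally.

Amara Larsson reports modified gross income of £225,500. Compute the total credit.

Childcare Subsidy: 6% of the £90,300 excess over £135,200 is £5,418; credit = £5,475 − £5,418 = £57.
Adoption Credit: £225,500 meets or exceeds the £163,100 cutoff, so the credit is £0.
Disability Support Credit: £225,500 is at or above £160,000, so the credit is £0.
Total: £57 + £0 + £0 = £57.

£57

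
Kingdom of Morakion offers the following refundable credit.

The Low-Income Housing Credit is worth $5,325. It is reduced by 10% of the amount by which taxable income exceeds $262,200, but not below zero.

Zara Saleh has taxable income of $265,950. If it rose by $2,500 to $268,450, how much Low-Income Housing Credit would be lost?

At $265,950 — 10% of the $3,750 excess over $262,200 is $375; credit = $5,325 − $375 = $4,950.
At $268,450 — 10% of the $6,250 excess over $262,200 is $625; credit = $5,325 − $625 = $4,700.
Lost: $4,950 − $4,700 = $250.

$250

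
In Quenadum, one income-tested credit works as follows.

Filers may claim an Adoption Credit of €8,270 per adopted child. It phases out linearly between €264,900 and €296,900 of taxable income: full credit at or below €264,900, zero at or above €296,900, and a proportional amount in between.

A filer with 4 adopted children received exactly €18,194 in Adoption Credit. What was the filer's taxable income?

€279,300

Full credit = 4 × €8,270 = €33,080.
€18,194 is 18,194/33,080 of the full €33,080, so 14,886/33,080 of the €32,000 range has been used: income = €264,900 + €32,000 × 14,886/33,080 = €279,300.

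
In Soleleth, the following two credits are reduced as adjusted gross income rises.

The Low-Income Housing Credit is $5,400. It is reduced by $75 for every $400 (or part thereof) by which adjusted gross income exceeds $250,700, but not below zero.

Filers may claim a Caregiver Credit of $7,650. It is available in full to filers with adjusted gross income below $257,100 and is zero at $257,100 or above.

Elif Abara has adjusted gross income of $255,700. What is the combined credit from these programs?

$12,075

Low-Income Housing Credit: income exceeds $250,700 by $5,000, which is 13 full-or-partial $400 increments; reduction = 13 × $75 = $975, leaving $4,425.
Caregiver Credit: $255,700 is below the $257,100 cutoff, so the full $7,650 applies.
Total: $4,425 + $7,650 = $12,075.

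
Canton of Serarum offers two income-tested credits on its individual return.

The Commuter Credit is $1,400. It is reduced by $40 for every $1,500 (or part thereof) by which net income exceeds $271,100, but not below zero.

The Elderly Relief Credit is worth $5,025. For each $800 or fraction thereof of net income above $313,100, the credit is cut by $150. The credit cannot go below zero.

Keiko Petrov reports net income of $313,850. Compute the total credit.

$5,115

Commuter Credit: income exceeds $271,100 by $42,750, which is 29 full-or-partial $1,500 increments; reduction = 29 × $40 = $1,160, leaving $240.
Elderly Relief Credit: income exceeds $313,100 by $750, which is 1 full-or-partial $800 increment; reduction = 1 × $150 = $150, leaving $4,875.
Total: $240 + $4,875 = $5,115.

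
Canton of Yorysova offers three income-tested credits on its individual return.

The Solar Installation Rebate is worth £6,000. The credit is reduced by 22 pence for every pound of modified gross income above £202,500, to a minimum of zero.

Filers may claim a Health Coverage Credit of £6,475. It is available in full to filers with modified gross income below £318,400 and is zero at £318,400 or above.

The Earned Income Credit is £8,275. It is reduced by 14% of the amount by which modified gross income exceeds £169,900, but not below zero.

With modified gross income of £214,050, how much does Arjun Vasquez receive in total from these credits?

£12,028

Solar Installation Rebate: 22% of the £11,550 excess over £202,500 is £2,541; credit = £6,000 − £2,541 = £3,459.
Health Coverage Credit: £214,050 is below the £318,400 cutoff, so the full £6,475 applies.
Earned Income Credit: 14% of the £44,150 excess over £169,900 is £6,181; credit = £8,275 − £6,181 = £2,094.
Total: £3,459 + £6,475 + £2,094 = £12,028.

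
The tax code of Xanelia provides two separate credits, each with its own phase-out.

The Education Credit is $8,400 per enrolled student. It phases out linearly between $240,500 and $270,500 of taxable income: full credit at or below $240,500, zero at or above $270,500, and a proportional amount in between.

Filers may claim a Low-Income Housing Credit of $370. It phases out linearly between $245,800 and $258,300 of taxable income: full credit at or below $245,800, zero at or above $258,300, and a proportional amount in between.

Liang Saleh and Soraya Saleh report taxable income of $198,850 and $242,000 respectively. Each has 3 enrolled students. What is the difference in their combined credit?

$1,260

Liang ($198,850): Education Credit: base = 3 × $8,400 = $25,200. $198,850 is at or below the $240,500 threshold, so the full $25,200 applies. Low-Income Housing Credit: $198,850 is at or below the $245,800 threshold, so the full $370 applies. total $25,200 + $370 = $25,570
Soraya ($242,000): Education Credit: base = 3 × $8,400 = $25,200. $242,000 is $1,500 into a $30,000 phase-out range, leaving 28,500/30,000 of the credit: $25,200 × 28,500/30,000 = $23,940. Low-Income Housing Credit: $242,000 is at or below the $245,800 threshold, so the full $370 applies. total $23,940 + $370 = $24,310
Difference: |$25,570 − $24,310| = $1,260.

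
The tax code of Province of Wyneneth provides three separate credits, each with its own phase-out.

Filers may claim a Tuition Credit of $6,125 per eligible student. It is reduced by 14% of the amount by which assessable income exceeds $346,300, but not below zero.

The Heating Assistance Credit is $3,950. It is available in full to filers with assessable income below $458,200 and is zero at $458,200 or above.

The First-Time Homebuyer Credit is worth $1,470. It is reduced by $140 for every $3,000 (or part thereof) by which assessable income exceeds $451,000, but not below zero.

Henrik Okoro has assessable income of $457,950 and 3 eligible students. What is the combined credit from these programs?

$7,744

Tuition Credit: base = 3 × $6,125 = $18,375. 14% of the $111,650 excess over $346,300 is $15,631; credit = $18,375 − $15,631 = $2,744.
Heating Assistance Credit: $457,950 is below the $458,200 cutoff, so the full $3,950 applies.
First-Time Homebuyer Credit: income exceeds $451,000 by $6,950, which is 3 full-or-partial $3,000 increments; reduction = 3 × $140 = $420, leaving $1,050.
Total: $2,744 + $3,950 + $1,050 = $7,744.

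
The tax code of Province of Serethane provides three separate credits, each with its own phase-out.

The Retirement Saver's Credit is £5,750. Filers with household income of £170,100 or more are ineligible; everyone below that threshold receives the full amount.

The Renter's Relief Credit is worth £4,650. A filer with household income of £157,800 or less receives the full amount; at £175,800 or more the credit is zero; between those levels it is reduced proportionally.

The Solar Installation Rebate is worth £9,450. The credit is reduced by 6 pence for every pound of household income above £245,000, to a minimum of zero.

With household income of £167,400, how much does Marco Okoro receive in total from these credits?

Retirement Saver's Credit: £167,400 is below the £170,100 cutoff, so the full £5,750 applies.
Renter's Relief Credit: £167,400 is £9,600 into a £18,000 phase-out range, leaving 8,400/18,000 of the credit: £4,650 × 8,400/18,000 = £2,170.
Solar Installation Rebate: £167,400 is at or below the £245,000 threshold, so the full £9,450 applies.
Total: £5,750 + £2,170 + £9,450 = £17,370.

£17,370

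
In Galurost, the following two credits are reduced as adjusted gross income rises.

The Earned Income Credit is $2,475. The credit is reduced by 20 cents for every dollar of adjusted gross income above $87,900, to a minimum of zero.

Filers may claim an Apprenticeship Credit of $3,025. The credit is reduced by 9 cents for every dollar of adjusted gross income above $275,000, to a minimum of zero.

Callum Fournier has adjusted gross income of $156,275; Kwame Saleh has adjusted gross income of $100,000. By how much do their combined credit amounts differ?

Callum ($156,275): Earned Income Credit: 20% of the $68,375 excess over $87,900 is $13,675 ≥ base, so the credit is $0. Apprenticeship Credit: $156,275 is at or below the $275,000 threshold, so the full $3,025 applies. total $0 + $3,025 = $3,025
Kwame ($100,000): Earned Income Credit: 20% of the $12,100 excess over $87,900 is $2,420; credit = $2,475 − $2,420 = $55. Apprenticeship Credit: $100,000 is at or below the $275,000 threshold, so the full $3,025 applies. total $55 + $3,025 = $3,080
Difference: |$3,025 − $3,080| = $55.

$55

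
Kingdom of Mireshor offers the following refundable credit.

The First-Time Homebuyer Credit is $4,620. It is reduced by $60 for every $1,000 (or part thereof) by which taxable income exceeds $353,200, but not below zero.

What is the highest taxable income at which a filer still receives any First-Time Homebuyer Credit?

After 76 increments the reduction is 76 × $60 = $4,560, leaving $60; one more increment wipes it out. Increment 76 ends at excess 76 × $1,000 = $76,000, so the highest qualifying income is $353,200 + $76,000 = $429,200.

$429,200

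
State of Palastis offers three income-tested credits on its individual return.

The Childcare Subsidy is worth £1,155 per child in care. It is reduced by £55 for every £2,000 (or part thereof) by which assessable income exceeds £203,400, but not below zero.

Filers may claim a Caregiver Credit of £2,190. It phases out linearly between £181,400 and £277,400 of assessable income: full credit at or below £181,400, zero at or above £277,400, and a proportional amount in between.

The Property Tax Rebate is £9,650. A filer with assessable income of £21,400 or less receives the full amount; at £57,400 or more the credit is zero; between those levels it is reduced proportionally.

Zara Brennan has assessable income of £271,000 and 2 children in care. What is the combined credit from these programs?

Childcare Subsidy: base = 2 × £1,155 = £2,310. income exceeds £203,400 by £67,600, which is 34 full-or-partial £2,000 increments; reduction = 34 × £55 = £1,870, leaving £440.
Caregiver Credit: £271,000 is £89,600 into a £96,000 phase-out range, leaving 6,400/96,000 of the credit: £2,190 × 6,400/96,000 = £146.
Property Tax Rebate: £271,000 is at or above £57,400, so the credit is £0.
Total: £440 + £146 + £0 = £586.

£586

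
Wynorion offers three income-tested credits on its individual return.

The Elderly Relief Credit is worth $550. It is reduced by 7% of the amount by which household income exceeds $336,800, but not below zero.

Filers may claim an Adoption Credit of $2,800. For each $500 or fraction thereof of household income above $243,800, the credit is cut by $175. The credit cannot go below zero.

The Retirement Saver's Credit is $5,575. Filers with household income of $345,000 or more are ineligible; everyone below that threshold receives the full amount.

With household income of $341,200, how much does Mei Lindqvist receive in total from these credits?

$5,817

Elderly Relief Credit: 7% of the $4,400 excess over $336,800 is $308; credit = $550 − $308 = $242.
Adoption Credit: income exceeds $243,800 by $97,400 → 195 increments × $175 = $34,125 ≥ base, so the credit is $0.
Retirement Saver's Credit: $341,200 is below the $345,000 cutoff, so the full $5,575 applies.
Total: $242 + $0 + $5,575 = $5,817.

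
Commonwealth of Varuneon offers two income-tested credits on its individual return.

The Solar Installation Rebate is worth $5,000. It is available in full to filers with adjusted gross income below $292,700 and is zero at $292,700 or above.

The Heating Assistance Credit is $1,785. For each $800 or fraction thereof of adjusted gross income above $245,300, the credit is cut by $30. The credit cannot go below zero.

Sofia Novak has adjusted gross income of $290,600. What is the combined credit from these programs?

Solar Installation Rebate: $290,600 is below the $292,700 cutoff, so the full $5,000 applies.
Heating Assistance Credit: income exceeds $245,300 by $45,300, which is 57 full-or-partial $800 increments; reduction = 57 × $30 = $1,710, leaving $75.
Total: $5,000 + $75 = $5,075.

$5,075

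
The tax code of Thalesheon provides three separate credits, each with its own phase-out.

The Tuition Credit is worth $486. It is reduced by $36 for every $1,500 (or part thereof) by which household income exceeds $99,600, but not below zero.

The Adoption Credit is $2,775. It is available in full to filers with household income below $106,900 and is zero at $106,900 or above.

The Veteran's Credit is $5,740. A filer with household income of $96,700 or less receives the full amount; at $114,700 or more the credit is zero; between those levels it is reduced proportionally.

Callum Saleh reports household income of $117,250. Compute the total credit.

Tuition Credit: income exceeds $99,600 by $17,650, which is 12 full-or-partial $1,500 increments; reduction = 12 × $36 = $432, leaving $54.
Adoption Credit: $117,250 meets or exceeds the $106,900 cutoff, so the credit is $0.
Veteran's Credit: $117,250 is at or above $114,700, so the credit is $0.
Total: $54 + $0 + $0 = $54.

$54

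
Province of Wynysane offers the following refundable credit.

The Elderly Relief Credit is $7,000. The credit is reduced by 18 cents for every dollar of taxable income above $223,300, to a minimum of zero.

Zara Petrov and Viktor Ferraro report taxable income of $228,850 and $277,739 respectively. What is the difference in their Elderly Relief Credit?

$6,001

Zara ($228,850): Elderly Relief Credit: 18% of the $5,550 excess over $223,300 is $999; credit = $7,000 − $999 = $6,001.
Viktor ($277,739): Elderly Relief Credit: 18% of the $54,439 excess over $223,300 is $9,799.02 ≥ base, so the credit is $0.
Difference: |$6,001 − $0| = $6,001.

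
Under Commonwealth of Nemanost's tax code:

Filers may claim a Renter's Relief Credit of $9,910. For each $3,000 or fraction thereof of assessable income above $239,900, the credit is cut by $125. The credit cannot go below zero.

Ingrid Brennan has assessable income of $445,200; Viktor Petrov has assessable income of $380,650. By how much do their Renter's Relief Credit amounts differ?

$2,750

Ingrid ($445,200): Renter's Relief Credit: income exceeds $239,900 by $205,300, which is 69 full-or-partial $3,000 increments; reduction = 69 × $125 = $8,625, leaving $1,285.
Viktor ($380,650): Renter's Relief Credit: income exceeds $239,900 by $140,750, which is 47 full-or-partial $3,000 increments; reduction = 47 × $125 = $5,875, leaving $4,035.
Difference: |$1,285 − $4,035| = $2,750.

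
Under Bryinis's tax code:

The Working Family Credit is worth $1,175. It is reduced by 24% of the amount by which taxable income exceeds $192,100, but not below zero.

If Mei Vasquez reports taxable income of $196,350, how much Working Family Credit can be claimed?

$155

Working Family Credit: 24% of the $4,250 excess over $192,100 is $1,020; credit = $1,175 − $1,020 = $155.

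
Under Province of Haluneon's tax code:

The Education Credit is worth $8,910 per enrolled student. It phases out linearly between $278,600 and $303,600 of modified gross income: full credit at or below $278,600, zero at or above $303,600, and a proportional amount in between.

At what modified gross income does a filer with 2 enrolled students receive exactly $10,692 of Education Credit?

Full credit = 2 × $8,910 = $17,820.
$10,692 is 10,692/17,820 of the full $17,820, so 7,128/17,820 of the $25,000 range has been used: income = $278,600 + $25,000 × 7,128/17,820 = $288,600.

$288,600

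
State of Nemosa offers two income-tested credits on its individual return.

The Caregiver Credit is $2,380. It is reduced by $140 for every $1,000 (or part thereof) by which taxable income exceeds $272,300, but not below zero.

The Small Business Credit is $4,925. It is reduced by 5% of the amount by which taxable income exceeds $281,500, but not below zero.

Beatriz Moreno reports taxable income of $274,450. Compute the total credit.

Caregiver Credit: income exceeds $272,300 by $2,150, which is 3 full-or-partial $1,000 increments; reduction = 3 × $140 = $420, leaving $1,960.
Small Business Credit: $274,450 is at or below the $281,500 threshold, so the full $4,925 applies.
Total: $1,960 + $4,925 = $6,885.

$6,885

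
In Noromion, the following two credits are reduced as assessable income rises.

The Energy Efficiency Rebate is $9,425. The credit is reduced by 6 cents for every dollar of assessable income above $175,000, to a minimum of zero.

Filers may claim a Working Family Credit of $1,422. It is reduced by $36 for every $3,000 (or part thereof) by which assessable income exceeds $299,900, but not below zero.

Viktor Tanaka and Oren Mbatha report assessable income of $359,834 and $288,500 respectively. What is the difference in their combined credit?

$3,335

Viktor ($359,834): Energy Efficiency Rebate: 6% of the $184,834 excess over $175,000 is $11,090.04 ≥ base, so the credit is $0. Working Family Credit: income exceeds $299,900 by $59,934, which is 20 full-or-partial $3,000 increments; reduction = 20 × $36 = $720, leaving $702. total $0 + $702 = $702
Oren ($288,500): Energy Efficiency Rebate: 6% of the $113,500 excess over $175,000 is $6,810; credit = $9,425 − $6,810 = $2,615. Working Family Credit: $288,500 is at or below the $299,900 threshold, so the full $1,422 applies. total $2,615 + $1,422 = $4,037
Difference: |$702 − $4,037| = $3,335.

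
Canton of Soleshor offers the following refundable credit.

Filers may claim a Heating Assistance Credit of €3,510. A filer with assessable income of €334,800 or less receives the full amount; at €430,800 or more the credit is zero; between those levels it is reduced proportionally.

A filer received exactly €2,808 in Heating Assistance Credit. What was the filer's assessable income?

€2,808 is 2,808/3,510 of the full €3,510, so 702/3,510 of the €96,000 range has been used: income = €334,800 + €96,000 × 702/3,510 = €354,000.

€354,000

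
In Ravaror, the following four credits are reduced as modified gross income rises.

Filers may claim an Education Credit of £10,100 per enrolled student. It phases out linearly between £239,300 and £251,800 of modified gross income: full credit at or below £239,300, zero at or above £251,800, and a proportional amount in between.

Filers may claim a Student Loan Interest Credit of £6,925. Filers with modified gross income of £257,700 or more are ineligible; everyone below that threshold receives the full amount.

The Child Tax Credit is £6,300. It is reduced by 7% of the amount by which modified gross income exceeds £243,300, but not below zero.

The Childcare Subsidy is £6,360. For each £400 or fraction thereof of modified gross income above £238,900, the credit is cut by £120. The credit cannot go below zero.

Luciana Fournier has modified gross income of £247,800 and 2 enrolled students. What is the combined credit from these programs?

Education Credit: base = 2 × £10,100 = £20,200. £247,800 is £8,500 into a £12,500 phase-out range, leaving 4,000/12,500 of the credit: £20,200 × 4,000/12,500 = £6,464.
Student Loan Interest Credit: £247,800 is below the £257,700 cutoff, so the full £6,925 applies.
Child Tax Credit: 7% of the £4,500 excess over £243,300 is £315; credit = £6,300 − £315 = £5,985.
Childcare Subsidy: income exceeds £238,900 by £8,900, which is 23 full-or-partial £400 increments; reduction = 23 × £120 = £2,760, leaving £3,600.
Total: £6,464 + £6,925 + £5,985 + £3,600 = £22,974.

£22,974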